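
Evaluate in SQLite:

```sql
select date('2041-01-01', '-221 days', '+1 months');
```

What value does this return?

Applying '-221 days' to 2041-01-01: counting 221 days back gives 2040-05-25.
Adding +1 month to 2040-05-25 gives 2040-06-25.

2040-06-25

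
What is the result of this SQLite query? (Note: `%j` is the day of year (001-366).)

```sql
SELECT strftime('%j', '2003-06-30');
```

Day-of-year for 2003-06-30: days since 2003-01-01 inclusive = 181, zero-padded to 181.

181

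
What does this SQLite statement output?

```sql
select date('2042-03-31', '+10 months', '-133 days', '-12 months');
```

Adding +10 months to 2042-03-31 gives 2043-01-31.
Applying '-133 days' to 2043-01-31: counting 133 days back gives 2042-09-20.
Adding -12 months to 2042-09-20 gives 2041-09-20.

2041-09-20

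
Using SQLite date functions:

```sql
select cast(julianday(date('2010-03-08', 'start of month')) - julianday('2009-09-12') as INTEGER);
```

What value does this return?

`start of month` rewinds 2010-03-08 to 2010-03-01.
18 days remain in September 2009 after the 12th (30 − 12).
October 2009: 31 days.
November 2009: 30 days.
December 2009: 31 days.
January 2010: 31 days.
February 2010: 28 days.
Then 1 day into March 2010.
Total: 18 + 31 + 30 + 31 + 31 + 28 + 1 = 170.

170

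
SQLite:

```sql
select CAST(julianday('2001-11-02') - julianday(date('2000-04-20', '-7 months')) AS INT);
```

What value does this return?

774

Adding -7 months to 2000-04-20 gives 1999-09-20.
10 days remain in September 1999 after the 20th (30 − 20).
Full months from October 1999 through October 2001 contribute their day counts.
Then 2 days into November 2001.
Total: 10 + 31 + 30 + 31 + 31 + 29 + 31 + 30 + 31 + 30 + 31 + 31 + 30 + 31 + 30 + 31 + 31 + 28 + 31 + 30 + 31 + 30 + 31 + 31 + 30 + 31 + 2 = 774.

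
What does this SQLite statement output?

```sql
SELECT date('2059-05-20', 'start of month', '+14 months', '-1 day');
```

2060-06-30

`start of month` rewinds 2059-05-20 to 2059-05-01.
Adding +14 months to 2059-05-01 gives 2060-07-01.
Going back 1 day from 2060-07-01 reaches 2060-06-30 (last day of June, 30 days).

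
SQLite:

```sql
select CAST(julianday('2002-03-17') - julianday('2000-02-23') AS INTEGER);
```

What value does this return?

753

6 days remain in February 2000 after the 23rd (29 − 23).
Full months from March 2000 through February 2002 contribute their day counts.
Then 17 days into March 2002.
Total: 6 + 31 + 30 + 31 + 30 + 31 + 31 + 30 + 31 + 30 + 31 + 31 + 28 + 31 + 30 + 31 + 30 + 31 + 31 + 30 + 31 + 30 + 31 + 31 + 28 + 17 = 753.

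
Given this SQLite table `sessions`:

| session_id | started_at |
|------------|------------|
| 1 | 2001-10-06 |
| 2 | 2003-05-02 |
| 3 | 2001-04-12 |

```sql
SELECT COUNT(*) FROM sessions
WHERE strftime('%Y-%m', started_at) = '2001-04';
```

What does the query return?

Rows with year-month 2001-04: 2001-04-12 → 1.

1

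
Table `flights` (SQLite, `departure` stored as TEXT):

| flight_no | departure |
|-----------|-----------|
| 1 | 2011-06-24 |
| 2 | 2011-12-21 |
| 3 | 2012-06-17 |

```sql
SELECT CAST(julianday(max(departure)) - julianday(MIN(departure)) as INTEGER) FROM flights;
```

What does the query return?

MIN = 2011-06-24, MAX = 2012-06-17.
6 days remain in June 2011 after the 24th (30 − 24).
Full months from July 2011 through May 2012 contribute their day counts.
Then 17 days into June 2012.
Total: 6 + 31 + 31 + 30 + 31 + 30 + 31 + 31 + 29 + 31 + 30 + 31 + 17 = 359.

359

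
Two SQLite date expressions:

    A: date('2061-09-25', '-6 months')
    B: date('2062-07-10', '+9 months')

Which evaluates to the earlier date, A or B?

A

A = 2061-03-25.
B = 2063-04-10.
A is earlier.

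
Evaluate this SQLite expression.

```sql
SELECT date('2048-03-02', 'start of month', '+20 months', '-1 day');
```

2049-10-31

`start of month` rewinds 2048-03-02 to 2048-03-01.
Adding +20 months to 2048-03-01 gives 2049-11-01.
Going back 1 day from 2049-11-01 reaches 2049-10-31 (last day of October, 31 days).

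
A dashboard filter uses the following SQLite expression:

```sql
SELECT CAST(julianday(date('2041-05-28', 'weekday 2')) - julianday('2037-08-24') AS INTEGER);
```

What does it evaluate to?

`weekday 2` advances to the next Tuesday; 2041-05-28 is already a Tuesday, so it stays at 2041-05-28.
7 days remain in August 2037 after the 24th (31 − 24).
Full months from September 2037 through April 2041 contribute their day counts.
Then 28 days into May 2041.
Total: 7 + 30 + 31 + 30 + 31 + 31 + 28 + 31 + 30 + 31 + 30 + 31 + 31 + 30 + 31 + 30 + 31 + 31 + 28 + 31 + 30 + 31 + 30 + 31 + 31 + 30 + 31 + 30 + 31 + 31 + 29 + 31 + 30 + 31 + 30 + 31 + 31 + 30 + 31 + 30 + 31 + 31 + 28 + 31 + 30 + 28 = 1373.

1373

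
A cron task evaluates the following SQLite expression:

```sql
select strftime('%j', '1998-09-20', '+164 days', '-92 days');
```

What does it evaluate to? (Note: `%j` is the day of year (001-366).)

First apply '+164 days', '-92 days': 1998-09-20 → 1998-12-01.
Day-of-year for 1998-12-01: days since 1998-01-01 inclusive = 335, zero-padded to 335.

335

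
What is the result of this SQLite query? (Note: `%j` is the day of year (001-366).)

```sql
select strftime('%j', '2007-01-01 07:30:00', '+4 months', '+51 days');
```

172

First apply '+4 months', '+51 days': 2007-01-01 07:30:00 → 2007-06-21 07:30:00.
Day-of-year for 2007-06-21: days since 2007-01-01 inclusive = 172, zero-padded to 172.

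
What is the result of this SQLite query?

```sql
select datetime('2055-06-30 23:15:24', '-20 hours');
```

-20 hours from 2055-06-30 23:15:24 is 2055-06-30 03:15:24.

2055-06-30 03:15:24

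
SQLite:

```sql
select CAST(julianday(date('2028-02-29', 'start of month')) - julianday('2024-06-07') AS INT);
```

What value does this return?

`start of month` rewinds 2028-02-29 to 2028-02-01.
23 days remain in June 2024 after the 7th (30 − 7).
Full months from July 2024 through January 2028 contribute their day counts.
Then 1 day into February 2028.
Total: 23 + 31 + 31 + 30 + 31 + 30 + 31 + 31 + 28 + 31 + 30 + 31 + 30 + 31 + 31 + 30 + 31 + 30 + 31 + 31 + 28 + 31 + 30 + 31 + 30 + 31 + 31 + 30 + 31 + 30 + 31 + 31 + 28 + 31 + 30 + 31 + 30 + 31 + 31 + 30 + 31 + 30 + 31 + 31 + 1 = 1334.

1334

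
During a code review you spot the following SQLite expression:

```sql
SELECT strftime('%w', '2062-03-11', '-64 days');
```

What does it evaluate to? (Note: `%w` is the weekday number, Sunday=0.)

5

First apply '-64 days': 2062-03-11 → 2062-01-06.
2062-01-06 is a Friday; with Sunday=0 that is 5.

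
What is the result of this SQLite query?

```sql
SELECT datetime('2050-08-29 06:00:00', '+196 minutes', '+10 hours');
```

2050-08-29 19:16:00

196 minutes = 3h 16m; +196 minutes from 2050-08-29 06:00:00 is 2050-08-29 09:16:00.
+10 hours from 2050-08-29 09:16:00 is 2050-08-29 19:16:00.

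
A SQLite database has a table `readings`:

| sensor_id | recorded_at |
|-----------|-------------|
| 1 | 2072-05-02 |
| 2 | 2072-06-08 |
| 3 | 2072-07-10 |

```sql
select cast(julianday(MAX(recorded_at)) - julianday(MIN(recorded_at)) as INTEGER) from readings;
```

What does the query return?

MIN = 2072-05-02, MAX = 2072-07-10.
29 days remain in May 2072 after the 2nd (31 − 2).
June 2072: 30 days.
Then 10 days into July 2072.
Total: 29 + 30 + 10 = 69.

69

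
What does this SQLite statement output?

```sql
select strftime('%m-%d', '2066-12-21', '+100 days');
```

03-31

First apply '+100 days': 2066-12-21 → 2067-03-31.
`%m-%d` extracts the month-day: 03-31.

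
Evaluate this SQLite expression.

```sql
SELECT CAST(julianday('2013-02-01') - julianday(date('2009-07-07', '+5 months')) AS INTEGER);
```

Adding +5 months to 2009-07-07 gives 2009-12-07.
24 days remain in December 2009 after the 7th (31 − 7).
Full months from January 2010 through January 2013 contribute their day counts.
Then 1 day into February 2013.
Total: 24 + 31 + 28 + 31 + 30 + 31 + 30 + 31 + 31 + 30 + 31 + 30 + 31 + 31 + 28 + 31 + 30 + 31 + 30 + 31 + 31 + 30 + 31 + 30 + 31 + 31 + 29 + 31 + 30 + 31 + 30 + 31 + 31 + 30 + 31 + 30 + 31 + 31 + 1 = 1152.

1152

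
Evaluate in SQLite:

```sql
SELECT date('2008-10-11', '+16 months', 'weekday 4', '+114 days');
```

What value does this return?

2010-06-05

Adding +16 months to 2008-10-11 gives 2010-02-11.
`weekday 4` advances to the next Thursday; 2010-02-11 is already a Thursday, so it stays at 2010-02-11.
Applying '+114 days' to 2010-02-11: counting 114 days forward gives 2010-06-05.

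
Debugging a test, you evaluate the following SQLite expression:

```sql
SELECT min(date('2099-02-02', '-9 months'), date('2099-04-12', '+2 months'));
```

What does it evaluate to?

date('2099-02-02', '-9 months') → 2098-05-02.
date('2099-04-12', '+2 months') → 2099-06-12.
Earlier of the two is 2098-05-02.

2098-05-02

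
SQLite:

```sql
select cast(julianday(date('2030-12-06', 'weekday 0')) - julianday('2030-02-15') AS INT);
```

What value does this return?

296

`weekday 0` advances to the next Sunday; 2030-12-06 is a Friday, so it moves forward to 2030-12-08.
13 days remain in February 2030 after the 15th (28 − 15).
Full months from March 2030 through November 2030 contribute their day counts.
Then 8 days into December 2030.
Total: 13 + 31 + 30 + 31 + 30 + 31 + 31 + 30 + 31 + 30 + 8 = 296.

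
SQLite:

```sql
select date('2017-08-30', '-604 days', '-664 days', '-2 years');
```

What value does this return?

Applying '-604 days' to 2017-08-30: counting 604 days back gives 2016-01-04.
Applying '-664 days' to 2016-01-04: counting 664 days back gives 2014-03-11.
Adding -2 years to 2014-03-11 gives 2012-03-11.

2012-03-11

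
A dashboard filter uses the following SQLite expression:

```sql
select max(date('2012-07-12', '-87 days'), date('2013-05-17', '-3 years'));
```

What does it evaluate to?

2012-04-16

date('2012-07-12', '-87 days') → 2012-04-16.
date('2013-05-17', '-3 years') → 2010-05-17.
Later of the two is 2012-04-16.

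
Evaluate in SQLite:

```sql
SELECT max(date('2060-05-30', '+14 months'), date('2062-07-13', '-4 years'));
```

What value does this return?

date('2060-05-30', '+14 months') → 2061-07-30.
date('2062-07-13', '-4 years') → 2058-07-13.
Later of the two is 2061-07-30.

2061-07-30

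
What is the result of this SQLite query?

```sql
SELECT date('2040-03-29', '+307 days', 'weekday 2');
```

Applying '+307 days' to 2040-03-29: counting 307 days forward gives 2041-01-30.
`weekday 2` advances to the next Tuesday; 2041-01-30 is a Wednesday, so it moves forward to 2041-02-05.

2041-02-05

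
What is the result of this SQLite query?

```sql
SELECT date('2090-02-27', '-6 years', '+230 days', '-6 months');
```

Adding -6 years to 2090-02-27 gives 2084-02-27.
Applying '+230 days' to 2084-02-27: counting 230 days forward gives 2084-10-14.
Adding -6 months to 2084-10-14 gives 2084-04-14.

2084-04-14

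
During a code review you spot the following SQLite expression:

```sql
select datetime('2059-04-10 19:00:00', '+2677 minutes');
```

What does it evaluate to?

2677 minutes = 44h 37m; +2677 minutes from 2059-04-10 19:00:00 is 2059-04-12 15:37:00 (crosses midnight).

2059-04-12 15:37:00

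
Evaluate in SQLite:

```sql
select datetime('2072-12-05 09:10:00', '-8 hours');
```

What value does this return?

-8 hours from 2072-12-05 09:10:00 is 2072-12-05 01:10:00.

2072-12-05 01:10:00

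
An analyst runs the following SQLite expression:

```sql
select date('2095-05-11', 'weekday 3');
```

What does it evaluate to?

2095-05-11

`weekday 3` advances to the next Wednesday; 2095-05-11 is already a Wednesday, so it stays at 2095-05-11.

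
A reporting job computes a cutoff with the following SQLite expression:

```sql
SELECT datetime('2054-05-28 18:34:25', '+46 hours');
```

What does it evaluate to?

+46 hours from 2054-05-28 18:34:25 is 2054-05-30 16:34:25 (crosses midnight).

2054-05-30 16:34:25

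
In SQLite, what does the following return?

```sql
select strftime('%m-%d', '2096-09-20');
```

`%m-%d` extracts the month-day: 09-20.

09-20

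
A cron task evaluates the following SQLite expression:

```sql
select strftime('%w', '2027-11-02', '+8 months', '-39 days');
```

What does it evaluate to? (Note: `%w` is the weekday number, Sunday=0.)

First apply '+8 months', '-39 days': 2027-11-02 → 2028-05-24.
2028-05-24 is a Wednesday; with Sunday=0 that is 3.

3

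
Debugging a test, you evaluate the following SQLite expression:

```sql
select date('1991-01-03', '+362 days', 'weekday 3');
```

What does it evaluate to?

Applying '+362 days' to 1991-01-03: counting 362 days forward gives 1991-12-31.
`weekday 3` advances to the next Wednesday; 1991-12-31 is a Tuesday, so it moves forward to 1992-01-01.

1992-01-01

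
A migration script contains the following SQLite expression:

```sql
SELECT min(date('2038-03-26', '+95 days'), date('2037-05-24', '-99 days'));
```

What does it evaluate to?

2037-02-14

date('2038-03-26', '+95 days') → 2038-06-29.
date('2037-05-24', '-99 days') → 2037-02-14.
Earlier of the two is 2037-02-14.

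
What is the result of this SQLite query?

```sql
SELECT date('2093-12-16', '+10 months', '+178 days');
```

Adding +10 months to 2093-12-16 gives 2094-10-16.
Applying '+178 days' to 2094-10-16: counting 178 days forward gives 2095-04-12.

2095-04-12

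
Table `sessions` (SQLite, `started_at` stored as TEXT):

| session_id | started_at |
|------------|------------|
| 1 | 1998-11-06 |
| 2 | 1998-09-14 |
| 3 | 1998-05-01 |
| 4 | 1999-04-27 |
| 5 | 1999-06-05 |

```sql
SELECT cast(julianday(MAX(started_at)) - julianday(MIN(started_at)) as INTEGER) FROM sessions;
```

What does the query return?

MIN = 1998-05-01, MAX = 1999-06-05.
30 days remain in May 1998 after the 1st (31 − 1).
Full months from June 1998 through May 1999 contribute their day counts.
Then 5 days into June 1999.
Total: 30 + 30 + 31 + 31 + 30 + 31 + 30 + 31 + 31 + 28 + 31 + 30 + 31 + 5 = 400.

400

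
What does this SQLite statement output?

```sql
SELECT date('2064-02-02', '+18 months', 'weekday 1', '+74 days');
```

2065-10-16

Adding +18 months to 2064-02-02 gives 2065-08-02.
`weekday 1` advances to the next Monday; 2065-08-02 is a Sunday, so it moves forward to 2065-08-03.
Applying '+74 days' to 2065-08-03: counting 74 days forward gives 2065-10-16.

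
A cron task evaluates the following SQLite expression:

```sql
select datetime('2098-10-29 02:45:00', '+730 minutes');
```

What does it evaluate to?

730 minutes = 12h 10m; +730 minutes from 2098-10-29 02:45:00 is 2098-10-29 14:55:00.

2098-10-29 14:55:00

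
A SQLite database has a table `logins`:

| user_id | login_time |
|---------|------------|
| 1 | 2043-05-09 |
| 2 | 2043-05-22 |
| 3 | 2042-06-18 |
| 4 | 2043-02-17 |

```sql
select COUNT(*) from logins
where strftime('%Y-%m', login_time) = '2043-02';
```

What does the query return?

1

Rows with year-month 2043-02: 2043-02-17 → 1.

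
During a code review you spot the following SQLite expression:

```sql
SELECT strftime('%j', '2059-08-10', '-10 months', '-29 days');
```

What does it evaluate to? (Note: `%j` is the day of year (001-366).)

First apply '-10 months', '-29 days': 2059-08-10 → 2058-09-11.
Day-of-year for 2058-09-11: days since 2058-01-01 inclusive = 254, zero-padded to 254.

254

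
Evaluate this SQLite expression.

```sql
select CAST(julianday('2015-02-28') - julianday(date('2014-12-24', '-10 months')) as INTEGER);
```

Adding -10 months to 2014-12-24 gives 2014-02-24.
4 days remain in February 2014 after the 24th (28 − 24).
Full months from March 2014 through January 2015 contribute their day counts.
Then 28 days into February 2015.
Total: 4 + 31 + 30 + 31 + 30 + 31 + 31 + 30 + 31 + 30 + 31 + 31 + 28 = 369.

369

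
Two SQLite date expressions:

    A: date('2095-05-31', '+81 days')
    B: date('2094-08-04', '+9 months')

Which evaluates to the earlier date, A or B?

A = 2095-08-20.
B = 2095-05-04.
B is earlier.

B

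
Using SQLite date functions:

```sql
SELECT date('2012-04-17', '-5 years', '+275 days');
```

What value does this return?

2008-01-17

Adding -5 years to 2012-04-17 gives 2007-04-17.
Applying '+275 days' to 2007-04-17: counting 275 days forward gives 2008-01-17.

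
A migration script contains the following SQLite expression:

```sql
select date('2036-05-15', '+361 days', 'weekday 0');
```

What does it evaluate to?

Applying '+361 days' to 2036-05-15: counting 361 days forward gives 2037-05-11.
`weekday 0` advances to the next Sunday; 2037-05-11 is a Monday, so it moves forward to 2037-05-17.

2037-05-17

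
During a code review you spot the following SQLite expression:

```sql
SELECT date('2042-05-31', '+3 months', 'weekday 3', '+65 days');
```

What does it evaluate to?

2042-11-07

Adding +3 months to 2042-05-31 gives 2042-08-31.
`weekday 3` advances to the next Wednesday; 2042-08-31 is a Sunday, so it moves forward to 2042-09-03.
Applying '+65 days' to 2042-09-03: counting 65 days forward gives 2042-11-07.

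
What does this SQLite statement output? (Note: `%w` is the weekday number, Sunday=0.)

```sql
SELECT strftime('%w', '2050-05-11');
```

2050-05-11 is a Wednesday; with Sunday=0 that is 3.

3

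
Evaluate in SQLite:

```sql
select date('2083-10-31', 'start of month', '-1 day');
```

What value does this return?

2083-09-30

`start of month` rewinds 2083-10-31 to 2083-10-01.
Going back 1 day from 2083-10-01 reaches 2083-09-30 (last day of September, 30 days).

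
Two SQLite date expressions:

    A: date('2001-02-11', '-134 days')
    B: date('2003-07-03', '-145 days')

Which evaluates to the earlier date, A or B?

A

A = 2000-09-30.
B = 2003-02-08.
A is earlier.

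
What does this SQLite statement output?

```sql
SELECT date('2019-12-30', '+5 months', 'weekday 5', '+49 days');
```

Adding +5 months to 2019-12-30 gives 2020-05-30.
`weekday 5` advances to the next Friday; 2020-05-30 is a Saturday, so it moves forward to 2020-06-05.
Applying '+49 days' to 2020-06-05: counting 49 days forward gives 2020-07-24.

2020-07-24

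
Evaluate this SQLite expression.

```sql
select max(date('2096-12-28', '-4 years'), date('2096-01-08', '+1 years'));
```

date('2096-12-28', '-4 years') → 2092-12-28.
date('2096-01-08', '+1 years') → 2097-01-08.
Later of the two is 2097-01-08.

2097-01-08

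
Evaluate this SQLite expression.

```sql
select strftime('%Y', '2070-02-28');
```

2070

`%Y` extracts the 4-digit year: 2070.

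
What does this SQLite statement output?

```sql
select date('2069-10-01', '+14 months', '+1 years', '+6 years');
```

2077-12-01

Adding +14 months to 2069-10-01 gives 2070-12-01.
Adding +1 year to 2070-12-01 gives 2071-12-01.
Adding +6 years to 2071-12-01 gives 2077-12-01.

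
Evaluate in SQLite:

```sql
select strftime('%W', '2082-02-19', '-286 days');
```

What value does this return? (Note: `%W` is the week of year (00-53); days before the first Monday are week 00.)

18

First apply '-286 days': 2082-02-19 → 2081-05-09.
2081-05-09 is a Friday. SQLite's %W counts Mondays since the year started; the result is 18.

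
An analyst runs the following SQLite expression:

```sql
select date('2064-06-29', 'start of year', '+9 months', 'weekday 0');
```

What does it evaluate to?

2064-10-05

`start of year` rewinds 2064-06-29 to 2064-01-01.
Adding +9 months to 2064-01-01 gives 2064-10-01.
`weekday 0` advances to the next Sunday; 2064-10-01 is a Wednesday, so it moves forward to 2064-10-05.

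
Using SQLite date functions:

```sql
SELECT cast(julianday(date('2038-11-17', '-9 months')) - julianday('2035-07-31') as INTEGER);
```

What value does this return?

Adding -9 months to 2038-11-17 gives 2038-02-17.
0 days remain in July 2035 after the 31st (31 − 31).
Full months from August 2035 through January 2038 contribute their day counts.
Then 17 days into February 2038.
Total: 0 + 31 + 30 + 31 + 30 + 31 + 31 + 29 + 31 + 30 + 31 + 30 + 31 + 31 + 30 + 31 + 30 + 31 + 31 + 28 + 31 + 30 + 31 + 30 + 31 + 31 + 30 + 31 + 30 + 31 + 31 + 17 = 932.

932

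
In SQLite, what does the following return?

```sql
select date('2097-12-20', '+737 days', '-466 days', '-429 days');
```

2097-07-15

Applying '+737 days' to 2097-12-20: counting 737 days forward gives 2099-12-27.
Applying '-466 days' to 2099-12-27: counting 466 days back gives 2098-09-17.
Applying '-429 days' to 2098-09-17: counting 429 days back gives 2097-07-15.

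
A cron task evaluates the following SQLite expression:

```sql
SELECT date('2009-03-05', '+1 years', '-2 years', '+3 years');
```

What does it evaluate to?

Adding +1 year to 2009-03-05 gives 2010-03-05.
Adding -2 years to 2010-03-05 gives 2008-03-05.
Adding +3 years to 2008-03-05 gives 2011-03-05.

2011-03-05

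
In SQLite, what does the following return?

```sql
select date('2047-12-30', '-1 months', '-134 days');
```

2047-07-19

Adding -1 month to 2047-12-30 gives 2047-11-30.
Applying '-134 days' to 2047-11-30: counting 134 days back gives 2047-07-19.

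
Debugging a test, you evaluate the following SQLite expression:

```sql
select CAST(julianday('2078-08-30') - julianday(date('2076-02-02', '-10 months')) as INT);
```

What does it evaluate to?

Adding -10 months to 2076-02-02 gives 2075-04-02.
28 days remain in April 2075 after the 2nd (30 − 2).
Full months from May 2075 through July 2078 contribute their day counts.
Then 30 days into August 2078.
Total: 28 + 31 + 30 + 31 + 31 + 30 + 31 + 30 + 31 + 31 + 29 + 31 + 30 + 31 + 30 + 31 + 31 + 30 + 31 + 30 + 31 + 31 + 28 + 31 + 30 + 31 + 30 + 31 + 31 + 30 + 31 + 30 + 31 + 31 + 28 + 31 + 30 + 31 + 30 + 31 + 30 = 1246.

1246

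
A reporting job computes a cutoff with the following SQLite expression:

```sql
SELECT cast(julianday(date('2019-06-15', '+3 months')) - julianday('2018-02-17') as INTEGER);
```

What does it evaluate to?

Adding +3 months to 2019-06-15 gives 2019-09-15.
11 days remain in February 2018 after the 17th (28 − 17).
Full months from March 2018 through August 2019 contribute their day counts.
Then 15 days into September 2019.
Total: 11 + 31 + 30 + 31 + 30 + 31 + 31 + 30 + 31 + 30 + 31 + 31 + 28 + 31 + 30 + 31 + 30 + 31 + 31 + 15 = 575.

575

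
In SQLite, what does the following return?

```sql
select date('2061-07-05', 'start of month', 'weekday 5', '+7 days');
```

`start of month` rewinds 2061-07-05 to 2061-07-01.
`weekday 5` advances to the next Friday; 2061-07-01 is already a Friday, so it stays at 2061-07-01.
Advancing 7 more days within July lands on 2061-07-08.

2061-07-08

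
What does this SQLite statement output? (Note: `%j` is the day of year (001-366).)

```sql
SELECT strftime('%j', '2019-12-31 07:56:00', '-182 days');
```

183

First apply '-182 days': 2019-12-31 07:56:00 → 2019-07-02 07:56:00.
Day-of-year for 2019-07-02: days since 2019-01-01 inclusive = 183, zero-padded to 183.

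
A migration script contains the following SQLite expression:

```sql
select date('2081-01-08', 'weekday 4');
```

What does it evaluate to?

`weekday 4` advances to the next Thursday; 2081-01-08 is a Wednesday, so it moves forward to 2081-01-09.

2081-01-09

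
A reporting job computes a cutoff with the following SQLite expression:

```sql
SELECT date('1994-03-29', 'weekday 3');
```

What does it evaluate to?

`weekday 3` advances to the next Wednesday; 1994-03-29 is a Tuesday, so it moves forward to 1994-03-30.

1994-03-30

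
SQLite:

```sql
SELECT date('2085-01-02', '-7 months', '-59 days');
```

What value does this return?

2084-04-04

Adding -7 months to 2085-01-02 gives 2084-06-02.
Applying '-59 days' to 2084-06-02: counting 59 days back gives 2084-04-04.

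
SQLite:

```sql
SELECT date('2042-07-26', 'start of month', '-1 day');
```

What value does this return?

`start of month` rewinds 2042-07-26 to 2042-07-01.
Going back 1 day from 2042-07-01 reaches 2042-06-30 (last day of June, 30 days).

2042-06-30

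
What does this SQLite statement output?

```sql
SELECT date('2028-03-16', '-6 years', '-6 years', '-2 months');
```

2016-01-16

Adding -6 years to 2028-03-16 gives 2022-03-16.
Adding -6 years to 2022-03-16 gives 2016-03-16.
Adding -2 months to 2016-03-16 gives 2016-01-16.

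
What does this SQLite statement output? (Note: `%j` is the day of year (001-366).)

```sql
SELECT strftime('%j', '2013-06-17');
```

168

Day-of-year for 2013-06-17: days since 2013-01-01 inclusive = 168, zero-padded to 168.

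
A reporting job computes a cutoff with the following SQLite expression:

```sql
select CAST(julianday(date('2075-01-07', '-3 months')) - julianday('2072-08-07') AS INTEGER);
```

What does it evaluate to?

Adding -3 months to 2075-01-07 gives 2074-10-07.
24 days remain in August 2072 after the 7th (31 − 7).
Full months from September 2072 through September 2074 contribute their day counts.
Then 7 days into October 2074.
Total: 24 + 30 + 31 + 30 + 31 + 31 + 28 + 31 + 30 + 31 + 30 + 31 + 31 + 30 + 31 + 30 + 31 + 31 + 28 + 31 + 30 + 31 + 30 + 31 + 31 + 30 + 7 = 791.

791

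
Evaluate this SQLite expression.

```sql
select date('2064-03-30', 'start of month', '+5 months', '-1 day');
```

`start of month` rewinds 2064-03-30 to 2064-03-01.
Adding +5 months to 2064-03-01 gives 2064-08-01.
Going back 1 day from 2064-08-01 reaches 2064-07-31 (last day of July, 31 days).

2064-07-31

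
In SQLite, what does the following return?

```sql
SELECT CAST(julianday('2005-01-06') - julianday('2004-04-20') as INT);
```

10 days remain in April 2004 after the 20th (30 − 20).
Full months from May 2004 through December 2004 contribute their day counts.
Then 6 days into January 2005.
Total: 10 + 31 + 30 + 31 + 31 + 30 + 31 + 30 + 31 + 6 = 261.

261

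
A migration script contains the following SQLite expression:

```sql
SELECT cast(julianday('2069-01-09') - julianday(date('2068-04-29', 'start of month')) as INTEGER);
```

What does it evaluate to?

`start of month` rewinds 2068-04-29 to 2068-04-01.
29 days remain in April 2068 after the 1st (30 − 1).
Full months from May 2068 through December 2068 contribute their day counts.
Then 9 days into January 2069.
Total: 29 + 31 + 30 + 31 + 31 + 30 + 31 + 30 + 31 + 9 = 283.

283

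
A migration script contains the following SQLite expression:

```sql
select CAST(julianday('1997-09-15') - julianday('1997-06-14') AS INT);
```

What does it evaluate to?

16 days remain in June 1997 after the 14th (30 − 14).
July 1997: 31 days.
August 1997: 31 days.
Then 15 days into September 1997.
Total: 16 + 31 + 31 + 15 = 93.

93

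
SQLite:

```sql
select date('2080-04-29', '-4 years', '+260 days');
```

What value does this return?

2077-01-14

Adding -4 years to 2080-04-29 gives 2076-04-29.
Applying '+260 days' to 2076-04-29: counting 260 days forward gives 2077-01-14.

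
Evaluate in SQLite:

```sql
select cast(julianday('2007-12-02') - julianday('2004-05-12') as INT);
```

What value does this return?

19 days remain in May 2004 after the 12th (31 − 12).
Full months from June 2004 through November 2007 contribute their day counts.
Then 2 days into December 2007.
Total: 19 + 30 + 31 + 31 + 30 + 31 + 30 + 31 + 31 + 28 + 31 + 30 + 31 + 30 + 31 + 31 + 30 + 31 + 30 + 31 + 31 + 28 + 31 + 30 + 31 + 30 + 31 + 31 + 30 + 31 + 30 + 31 + 31 + 28 + 31 + 30 + 31 + 30 + 31 + 31 + 30 + 31 + 30 + 2 = 1299.

1299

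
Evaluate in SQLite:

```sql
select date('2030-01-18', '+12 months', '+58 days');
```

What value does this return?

2031-03-17

Adding +12 months to 2030-01-18 gives 2031-01-18.
Applying '+58 days' to 2031-01-18: counting 58 days forward gives 2031-03-17.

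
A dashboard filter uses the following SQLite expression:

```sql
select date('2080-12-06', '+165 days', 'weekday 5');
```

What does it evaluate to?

Applying '+165 days' to 2080-12-06: counting 165 days forward gives 2081-05-20.
`weekday 5` advances to the next Friday; 2081-05-20 is a Tuesday, so it moves forward to 2081-05-23.

2081-05-23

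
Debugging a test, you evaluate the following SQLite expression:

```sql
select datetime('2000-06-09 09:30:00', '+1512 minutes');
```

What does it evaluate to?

1512 minutes = 25h 12m; +1512 minutes from 2000-06-09 09:30:00 is 2000-06-10 10:42:00 (crosses midnight).

2000-06-10 10:42:00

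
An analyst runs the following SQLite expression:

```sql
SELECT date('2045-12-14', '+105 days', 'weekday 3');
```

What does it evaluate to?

2046-04-04

Applying '+105 days' to 2045-12-14: counting 105 days forward gives 2046-03-29.
`weekday 3` advances to the next Wednesday; 2046-03-29 is a Thursday, so it moves forward to 2046-04-04.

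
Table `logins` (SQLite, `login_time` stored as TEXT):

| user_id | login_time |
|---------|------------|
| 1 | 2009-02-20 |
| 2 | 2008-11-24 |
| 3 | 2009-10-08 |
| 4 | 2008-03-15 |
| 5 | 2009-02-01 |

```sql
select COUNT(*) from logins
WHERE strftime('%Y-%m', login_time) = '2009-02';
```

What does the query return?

2

Rows with year-month 2009-02: 2009-02-20, 2009-02-01 → 2.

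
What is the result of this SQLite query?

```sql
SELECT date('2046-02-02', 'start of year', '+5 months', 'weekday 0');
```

`start of year` rewinds 2046-02-02 to 2046-01-01.
Adding +5 months to 2046-01-01 gives 2046-06-01.
`weekday 0` advances to the next Sunday; 2046-06-01 is a Friday, so it moves forward to 2046-06-03.

2046-06-03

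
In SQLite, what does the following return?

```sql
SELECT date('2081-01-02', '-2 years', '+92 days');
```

2079-04-04

Adding -2 years to 2081-01-02 gives 2079-01-02.
Applying '+92 days' to 2079-01-02: counting 92 days forward gives 2079-04-04.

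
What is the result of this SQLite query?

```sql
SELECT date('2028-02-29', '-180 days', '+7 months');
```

2028-04-02

Applying '-180 days' to 2028-02-29: counting 180 days back gives 2027-09-02.
Adding +7 months to 2027-09-02 gives 2028-04-02.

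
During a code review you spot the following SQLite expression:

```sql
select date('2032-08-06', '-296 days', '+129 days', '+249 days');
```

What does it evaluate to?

Applying '-296 days' to 2032-08-06: counting 296 days back gives 2031-10-15.
Applying '+129 days' to 2031-10-15: counting 129 days forward gives 2032-02-21.
Applying '+249 days' to 2032-02-21: counting 249 days forward gives 2032-10-27.

2032-10-27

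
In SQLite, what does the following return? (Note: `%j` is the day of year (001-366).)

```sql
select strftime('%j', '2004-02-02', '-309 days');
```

089

First apply '-309 days': 2004-02-02 → 2003-03-30.
Day-of-year for 2003-03-30: days since 2003-01-01 inclusive = 89, zero-padded to 089.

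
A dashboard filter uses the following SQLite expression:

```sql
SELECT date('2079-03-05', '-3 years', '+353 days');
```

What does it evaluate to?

Adding -3 years to 2079-03-05 gives 2076-03-05.
Applying '+353 days' to 2076-03-05: counting 353 days forward gives 2077-02-21.

2077-02-21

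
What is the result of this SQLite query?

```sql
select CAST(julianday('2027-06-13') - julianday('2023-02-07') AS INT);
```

21 days remain in February 2023 after the 7th (28 − 7).
Full months from March 2023 through May 2027 contribute their day counts.
Then 13 days into June 2027.
Total: 21 + 31 + 30 + 31 + 30 + 31 + 31 + 30 + 31 + 30 + 31 + 31 + 29 + 31 + 30 + 31 + 30 + 31 + 31 + 30 + 31 + 30 + 31 + 31 + 28 + 31 + 30 + 31 + 30 + 31 + 31 + 30 + 31 + 30 + 31 + 31 + 28 + 31 + 30 + 31 + 30 + 31 + 31 + 30 + 31 + 30 + 31 + 31 + 28 + 31 + 30 + 31 + 13 = 1587.

1587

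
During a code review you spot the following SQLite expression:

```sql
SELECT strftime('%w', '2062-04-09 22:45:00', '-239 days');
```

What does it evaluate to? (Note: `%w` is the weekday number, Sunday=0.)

6

First apply '-239 days': 2062-04-09 22:45:00 → 2061-08-13 22:45:00.
2061-08-13 is a Saturday; with Sunday=0 that is 6.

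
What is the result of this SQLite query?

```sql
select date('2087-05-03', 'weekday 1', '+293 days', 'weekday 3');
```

`weekday 1` advances to the next Monday; 2087-05-03 is a Saturday, so it moves forward to 2087-05-05.
Applying '+293 days' to 2087-05-05: counting 293 days forward gives 2088-02-22.
`weekday 3` advances to the next Wednesday; 2088-02-22 is a Sunday, so it moves forward to 2088-02-25.

2088-02-25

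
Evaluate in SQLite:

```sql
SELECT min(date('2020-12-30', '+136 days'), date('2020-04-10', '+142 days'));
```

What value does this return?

date('2020-12-30', '+136 days') → 2021-05-15.
date('2020-04-10', '+142 days') → 2020-08-30.
Earlier of the two is 2020-08-30.

2020-08-30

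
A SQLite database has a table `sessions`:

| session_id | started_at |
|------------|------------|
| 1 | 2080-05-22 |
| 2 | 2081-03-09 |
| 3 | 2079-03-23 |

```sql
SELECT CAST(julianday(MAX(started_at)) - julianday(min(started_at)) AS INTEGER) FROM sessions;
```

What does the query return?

MIN = 2079-03-23, MAX = 2081-03-09.
8 days remain in March 2079 after the 23rd (31 − 23).
Full months from April 2079 through February 2081 contribute their day counts.
Then 9 days into March 2081.
Total: 8 + 30 + 31 + 30 + 31 + 31 + 30 + 31 + 30 + 31 + 31 + 29 + 31 + 30 + 31 + 30 + 31 + 31 + 30 + 31 + 30 + 31 + 31 + 28 + 9 = 717.

717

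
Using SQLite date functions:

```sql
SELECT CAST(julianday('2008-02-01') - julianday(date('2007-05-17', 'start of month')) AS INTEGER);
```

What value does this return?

276

`start of month` rewinds 2007-05-17 to 2007-05-01.
30 days remain in May 2007 after the 1st (31 − 1).
Full months from June 2007 through January 2008 contribute their day counts.
Then 1 day into February 2008.
Total: 30 + 30 + 31 + 31 + 30 + 31 + 30 + 31 + 31 + 1 = 276.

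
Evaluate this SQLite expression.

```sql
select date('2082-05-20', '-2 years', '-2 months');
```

2080-03-20

Adding -2 years to 2082-05-20 gives 2080-05-20.
Adding -2 months to 2080-05-20 gives 2080-03-20.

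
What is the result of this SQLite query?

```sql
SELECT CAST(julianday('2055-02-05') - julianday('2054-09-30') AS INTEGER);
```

0 days remain in September 2054 after the 30th (30 − 30).
October 2054: 31 days.
November 2054: 30 days.
December 2054: 31 days.
January 2055: 31 days.
Then 5 days into February 2055.
Total: 0 + 31 + 30 + 31 + 31 + 5 = 128.

128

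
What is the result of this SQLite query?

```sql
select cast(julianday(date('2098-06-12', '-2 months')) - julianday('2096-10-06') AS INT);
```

Adding -2 months to 2098-06-12 gives 2098-04-12.
25 days remain in October 2096 after the 6th (31 − 6).
Full months from November 2096 through March 2098 contribute their day counts.
Then 12 days into April 2098.
Total: 25 + 30 + 31 + 31 + 28 + 31 + 30 + 31 + 30 + 31 + 31 + 30 + 31 + 30 + 31 + 31 + 28 + 31 + 12 = 553.

553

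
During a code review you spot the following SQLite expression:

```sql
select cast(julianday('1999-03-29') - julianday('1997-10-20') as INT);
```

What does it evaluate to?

11 days remain in October 1997 after the 20th (31 − 20).
Full months from November 1997 through February 1999 contribute their day counts.
Then 29 days into March 1999.
Total: 11 + 30 + 31 + 31 + 28 + 31 + 30 + 31 + 30 + 31 + 31 + 30 + 31 + 30 + 31 + 31 + 28 + 29 = 525.

525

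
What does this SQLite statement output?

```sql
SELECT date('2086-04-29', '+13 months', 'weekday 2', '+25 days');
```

2087-06-28

Adding +13 months to 2086-04-29 gives 2087-05-29.
`weekday 2` advances to the next Tuesday; 2087-05-29 is a Thursday, so it moves forward to 2087-06-03.
Advancing 25 more days within June lands on 2087-06-28.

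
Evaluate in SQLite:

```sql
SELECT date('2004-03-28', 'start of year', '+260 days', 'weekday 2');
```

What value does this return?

`start of year` rewinds 2004-03-28 to 2004-01-01.
Applying '+260 days' to 2004-01-01: counting 260 days forward gives 2004-09-17.
`weekday 2` advances to the next Tuesday; 2004-09-17 is a Friday, so it moves forward to 2004-09-21.

2004-09-21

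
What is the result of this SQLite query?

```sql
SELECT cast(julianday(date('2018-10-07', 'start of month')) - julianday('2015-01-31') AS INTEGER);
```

`start of month` rewinds 2018-10-07 to 2018-10-01.
0 days remain in January 2015 after the 31st (31 − 31).
Full months from February 2015 through September 2018 contribute their day counts.
Then 1 day into October 2018.
Total: 0 + 28 + 31 + 30 + 31 + 30 + 31 + 31 + 30 + 31 + 30 + 31 + 31 + 29 + 31 + 30 + 31 + 30 + 31 + 31 + 30 + 31 + 30 + 31 + 31 + 28 + 31 + 30 + 31 + 30 + 31 + 31 + 30 + 31 + 30 + 31 + 31 + 28 + 31 + 30 + 31 + 30 + 31 + 31 + 30 + 1 = 1339.

1339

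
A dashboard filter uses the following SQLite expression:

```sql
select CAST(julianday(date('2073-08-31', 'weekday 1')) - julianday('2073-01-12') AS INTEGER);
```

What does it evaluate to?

`weekday 1` advances to the next Monday; 2073-08-31 is a Thursday, so it moves forward to 2073-09-04.
19 days remain in January 2073 after the 12th (31 − 12).
Full months from February 2073 through August 2073 contribute their day counts.
Then 4 days into September 2073.
Total: 19 + 28 + 31 + 30 + 31 + 30 + 31 + 31 + 4 = 235.

235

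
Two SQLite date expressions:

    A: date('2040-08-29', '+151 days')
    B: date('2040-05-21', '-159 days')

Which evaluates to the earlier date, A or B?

A = 2041-01-27.
B = 2039-12-14.
B is earlier.

B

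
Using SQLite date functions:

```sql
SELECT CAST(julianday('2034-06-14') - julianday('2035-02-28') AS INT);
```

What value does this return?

-259

16 days remain in June 2034 after the 14th (30 − 14).
Full months from July 2034 through January 2035 contribute their day counts.
Then 28 days into February 2035.
Total: 16 + 31 + 31 + 30 + 31 + 30 + 31 + 31 + 28 = 259.
The subtraction is earlier − later, so the result is −259 → -259.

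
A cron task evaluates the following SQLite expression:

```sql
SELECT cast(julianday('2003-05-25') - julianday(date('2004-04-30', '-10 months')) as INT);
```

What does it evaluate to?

Adding -10 months to 2004-04-30 gives 2003-06-30.
6 days remain in May 2003 after the 25th (31 − 25).
Then 30 days into June 2003.
Total: 6 + 30 = 36.
The subtraction is earlier − later, so the result is −36 → -36.

-36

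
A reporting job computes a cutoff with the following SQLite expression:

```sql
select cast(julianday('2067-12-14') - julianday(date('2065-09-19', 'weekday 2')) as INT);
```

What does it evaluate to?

`weekday 2` advances to the next Tuesday; 2065-09-19 is a Saturday, so it moves forward to 2065-09-22.
8 days remain in September 2065 after the 22nd (30 − 22).
Full months from October 2065 through November 2067 contribute their day counts.
Then 14 days into December 2067.
Total: 8 + 31 + 30 + 31 + 31 + 28 + 31 + 30 + 31 + 30 + 31 + 31 + 30 + 31 + 30 + 31 + 31 + 28 + 31 + 30 + 31 + 30 + 31 + 31 + 30 + 31 + 30 + 14 = 813.

813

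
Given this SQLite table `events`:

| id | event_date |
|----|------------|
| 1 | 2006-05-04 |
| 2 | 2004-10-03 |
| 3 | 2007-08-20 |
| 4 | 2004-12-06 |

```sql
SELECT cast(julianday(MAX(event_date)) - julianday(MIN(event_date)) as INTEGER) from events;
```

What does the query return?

MIN = 2004-10-03, MAX = 2007-08-20.
28 days remain in October 2004 after the 3rd (31 − 3).
Full months from November 2004 through July 2007 contribute their day counts.
Then 20 days into August 2007.
Total: 28 + 30 + 31 + 31 + 28 + 31 + 30 + 31 + 30 + 31 + 31 + 30 + 31 + 30 + 31 + 31 + 28 + 31 + 30 + 31 + 30 + 31 + 31 + 30 + 31 + 30 + 31 + 31 + 28 + 31 + 30 + 31 + 30 + 31 + 20 = 1051.

1051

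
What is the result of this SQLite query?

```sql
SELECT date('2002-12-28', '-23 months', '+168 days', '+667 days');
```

Adding -23 months to 2002-12-28 gives 2001-01-28.
Applying '+168 days' to 2001-01-28: counting 168 days forward gives 2001-07-15.
Applying '+667 days' to 2001-07-15: counting 667 days forward gives 2003-05-13.

2003-05-13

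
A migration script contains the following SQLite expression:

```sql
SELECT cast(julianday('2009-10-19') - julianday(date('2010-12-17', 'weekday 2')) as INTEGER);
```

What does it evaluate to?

-428

`weekday 2` advances to the next Tuesday; 2010-12-17 is a Friday, so it moves forward to 2010-12-21.
12 days remain in October 2009 after the 19th (31 − 19).
Full months from November 2009 through November 2010 contribute their day counts.
Then 21 days into December 2010.
Total: 12 + 30 + 31 + 31 + 28 + 31 + 30 + 31 + 30 + 31 + 31 + 30 + 31 + 30 + 21 = 428.
The subtraction is earlier − later, so the result is −428 → -428.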